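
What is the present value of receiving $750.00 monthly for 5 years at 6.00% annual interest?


Present value of an ordinary annuity: PV = PMT × (1 − (1 + r)^(−n)) / r
Monthly rate r = 0.06/12 = 0.005, n = 60
PV = $750.00 × (1 − (1 + 0.06/12)^(−60)) / (0.06/12)
PV = $750.00 × 51.725561
PV = $38,794.17

PV = PMT × (1-(1+r)^(-n))/r = $38,794.17


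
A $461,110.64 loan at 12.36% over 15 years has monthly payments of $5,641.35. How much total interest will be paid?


Total paid over the life of the loan = PMT × n.
Total paid = $5,641.35 × 180 = $1,015,443.00
Total interest = total paid − principal = $1,015,443.00 − $461,110.64 = $554,332.36

Total interest = (PMT × n) - PV = $554,332.36


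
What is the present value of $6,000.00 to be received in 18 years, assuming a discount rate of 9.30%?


Present value formula: PV = FV / (1 + r)^t
PV = $6,000.00 / (1 + 0.093)^18
PV = $6,000.00 / 4.956361
PV = $1,210.57

PV = FV / (1 + r)^t = $1,210.57


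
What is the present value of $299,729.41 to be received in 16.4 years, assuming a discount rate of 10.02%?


Present value formula: PV = FV / (1 + r)^t
PV = $299,729.41 / (1 + 0.1002)^16.4
PV = $299,729.41 / 4.787788
PV = $62,602.90

PV = FV / (1 + r)^t = $62,602.90


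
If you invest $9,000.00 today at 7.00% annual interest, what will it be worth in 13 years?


Future value formula: FV = PV × (1 + r)^t
FV = $9,000.00 × (1 + 0.07)^13
FV = $9,000.00 × 2.4098450002
FV = $21,688.61

FV = PV × (1 + r)^t = $21,688.61


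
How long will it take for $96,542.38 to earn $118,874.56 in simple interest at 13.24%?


Rearrange the simple interest formula for t:
I = P × r × t  ⇒  t = I / (P × r)
t = $118,874.56 / ($96,542.38 × 0.1324)
t = 9.3

t = I/(P×r) = 9.3 years


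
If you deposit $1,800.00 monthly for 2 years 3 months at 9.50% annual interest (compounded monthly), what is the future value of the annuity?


Future value of an ordinary annuity: FV = PMT × ((1 + r)^n − 1) / r
Monthly rate r = 0.095/12 ≈ 0.00791667, n = 27
FV = $1,800.00 × ((1 + 0.095/12)^27 − 1) / (0.095/12)
FV = $1,800.00 × 29.971105
FV = $53,947.99

FV = PMT × ((1+r)^n - 1)/r = $53,947.99


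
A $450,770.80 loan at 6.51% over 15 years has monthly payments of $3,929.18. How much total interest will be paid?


Total paid over the life of the loan = PMT × n.
Total paid = $3,929.18 × 180 = $707,252.40
Total interest = total paid − principal = $707,252.40 − $450,770.80 = $256,481.60

Total interest = (PMT × n) - PV = $256,481.60


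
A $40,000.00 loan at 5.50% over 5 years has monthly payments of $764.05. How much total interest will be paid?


Total paid over the life of the loan = PMT × n.
Total paid = $764.05 × 60 = $45,843.00
Total interest = total paid − principal = $45,843.00 − $40,000.00 = $5,843.00

Total interest = (PMT × n) - PV = $5,843.00


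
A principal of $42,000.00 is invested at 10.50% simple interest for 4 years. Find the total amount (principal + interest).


Total amount formula: A = P(1 + rt) = P + P·r·t
Interest: I = P × r × t = $42,000.00 × 0.105 × 4 = $17,640.00
A = P + I = $42,000.00 + $17,640.00 = $59,640.00

A = P + I = P(1 + rt) = $59,640.00


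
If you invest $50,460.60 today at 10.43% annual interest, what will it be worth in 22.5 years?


Future value formula: FV = PV × (1 + r)^t
FV = $50,460.60 × (1 + 0.1043)^22.5
FV = $50,460.60 × 9.3209274
FV = $470,339.59

FV = PV × (1 + r)^t = $470,339.59


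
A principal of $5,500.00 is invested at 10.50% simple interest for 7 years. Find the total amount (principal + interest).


Total amount formula: A = P(1 + rt) = P + P·r·t
Interest: I = P × r × t = $5,500.00 × 0.105 × 7 = $4,042.50
A = P + I = $5,500.00 + $4,042.50 = $9,542.50

A = P + I = P(1 + rt) = $9,542.50


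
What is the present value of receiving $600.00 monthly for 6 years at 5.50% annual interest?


Present value of an ordinary annuity: PV = PMT × (1 − (1 + r)^(−n)) / r
Monthly rate r = 0.055/12 ≈ 0.00458333, n = 72
PV = $600.00 × (1 − (1 + 0.055/12)^(−72)) / (0.055/12)
PV = $600.00 × 61.2074251
PV = $36,724.46

PV = PMT × (1-(1+r)^(-n))/r = $36,724.46


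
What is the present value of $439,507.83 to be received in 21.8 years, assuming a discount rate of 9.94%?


Present value formula: PV = FV / (1 + r)^t
PV = $439,507.83 / (1 + 0.0994)^21.8
PV = $439,507.83 / 7.892143
PV = $55,689.29

PV = FV / (1 + r)^t = $55,689.29


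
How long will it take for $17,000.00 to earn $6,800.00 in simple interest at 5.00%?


Rearrange the simple interest formula for t:
I = P × r × t  ⇒  t = I / (P × r)
t = $6,800.00 / ($17,000.00 × 0.05)
t = 8

t = I/(P×r) = 8 years


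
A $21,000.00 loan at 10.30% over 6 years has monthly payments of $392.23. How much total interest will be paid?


Total paid over the life of the loan = PMT × n.
Total paid = $392.23 × 72 = $28,240.56
Total interest = total paid − principal = $28,240.56 − $21,000.00 = $7,240.56

Total interest = (PMT × n) - PV = $7,240.56


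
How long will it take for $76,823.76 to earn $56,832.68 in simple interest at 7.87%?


Rearrange the simple interest formula for t:
I = P × r × t  ⇒  t = I / (P × r)
t = $56,832.68 / ($76,823.76 × 0.0787)
t = 9.4

t = I/(P×r) = 9.4 years


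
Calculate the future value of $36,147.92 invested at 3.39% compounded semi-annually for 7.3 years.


Compound interest formula: A = P(1 + r/n)^(nt)
A = $36,147.92 × (1 + 0.0339/2)^(2 × 7.3)
Growth factor: (1 + 0.0339/2)^14.6 = 1.2781275
A = $36,147.92 × 1.2781275
A = $46,201.65

A = P(1 + r/n)^(nt) = $46,201.65


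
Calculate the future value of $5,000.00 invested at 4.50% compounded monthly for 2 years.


Compound interest formula: A = P(1 + r/n)^(nt)
A = $5,000.00 × (1 + 0.045/12)^(12 × 2)
Growth factor: (1 + 0.045/12)^24 = 1.093990
A = $5,000.00 × 1.093990
A = $5,469.95

A = P(1 + r/n)^(nt) = $5,469.95


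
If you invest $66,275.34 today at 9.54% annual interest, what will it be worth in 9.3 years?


Future value formula: FV = PV × (1 + r)^t
FV = $66,275.34 × (1 + 0.0954)^9.3
FV = $66,275.34 × 2.3336002
FV = $154,660.15

FV = PV × (1 + r)^t = $154,660.15


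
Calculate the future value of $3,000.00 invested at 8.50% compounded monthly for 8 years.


Compound interest formula: A = P(1 + r/n)^(nt)
A = $3,000.00 × (1 + 0.085/12)^(12 × 8)
Growth factor: (1 + 0.085/12)^96 = 1.969152
A = $3,000.00 × 1.969152
A = $5,907.46

A = P(1 + r/n)^(nt) = $5,907.46


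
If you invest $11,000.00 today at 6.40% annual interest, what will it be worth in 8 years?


Future value formula: FV = PV × (1 + r)^t
FV = $11,000.00 × (1 + 0.064)^8
FV = $11,000.00 × 1.6426046
FV = $18,068.65

FV = PV × (1 + r)^t = $18,068.65


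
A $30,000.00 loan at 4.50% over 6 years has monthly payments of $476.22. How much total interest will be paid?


Total paid over the life of the loan = PMT × n.
Total paid = $476.22 × 72 = $34,287.84
Total interest = total paid − principal = $34,287.84 − $30,000.00 = $4,287.84

Total interest = (PMT × n) - PV = $4,287.84


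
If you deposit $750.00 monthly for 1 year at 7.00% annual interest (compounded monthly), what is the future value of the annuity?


Future value of an ordinary annuity: FV = PMT × ((1 + r)^n − 1) / r
Monthly rate r = 0.07/12 ≈ 0.00583333, n = 12
FV = $750.00 × ((1 + 0.07/12)^12 − 1) / (0.07/12)
FV = $750.00 × 12.392585
FV = $9,294.44

FV = PMT × ((1+r)^n - 1)/r = $9,294.44


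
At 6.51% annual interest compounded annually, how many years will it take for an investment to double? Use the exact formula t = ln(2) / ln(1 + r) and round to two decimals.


Doubling condition: (1 + r)^t = 2
Take ln of both sides: t × ln(1 + r) = ln(2)
t = ln(2) / ln(1 + r)
t = 0.693147 / 0.063069
t = 10.99

t = ln(2) / ln(1 + r) = 10.99 years


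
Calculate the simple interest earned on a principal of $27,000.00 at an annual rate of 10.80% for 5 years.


Simple interest formula: I = P × r × t
I = $27,000.00 × 0.108 × 5
I = $14,580.00

I = P × r × t = $14,580.00


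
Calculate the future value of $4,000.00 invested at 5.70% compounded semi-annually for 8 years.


Compound interest formula: A = P(1 + r/n)^(nt)
A = $4,000.00 × (1 + 0.057/2)^(2 × 8)
Growth factor: (1 + 0.057/2)^16 = 1.567721
A = $4,000.00 × 1.567721
A = $6,270.88

A = P(1 + r/n)^(nt) = $6,270.88


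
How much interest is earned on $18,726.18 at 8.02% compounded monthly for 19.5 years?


Compound interest earned = final amount − principal.
A = P(1 + r/n)^(nt) = $18,726.18 × (1 + 0.0802/12)^(12 × 19.5) = $88,998.51
Interest = A − P = $88,998.51 − $18,726.18 = $70,272.33

Interest = A - P = $70,272.33


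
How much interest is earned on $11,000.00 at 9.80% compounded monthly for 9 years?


Compound interest earned = final amount − principal.
A = P(1 + r/n)^(nt) = $11,000.00 × (1 + 0.098/12)^(12 × 9) = $26,477.98
Interest = A − P = $26,477.98 − $11,000.00 = $15,477.98

Interest = A - P = $15,477.98


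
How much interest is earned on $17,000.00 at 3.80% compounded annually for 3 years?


Compound interest earned = final amount − principal.
A = P(1 + r/n)^(nt) = $17,000.00 × (1 + 0.038/1)^(1 × 3) = $19,012.58
Interest = A − P = $19,012.58 − $17,000.00 = $2,012.58

Interest = A - P = $2,012.58


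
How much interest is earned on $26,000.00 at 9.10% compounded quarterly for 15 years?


Compound interest earned = final amount − principal.
A = P(1 + r/n)^(nt) = $26,000.00 × (1 + 0.091/4)^(4 × 15) = $100,263.45
Interest = A − P = $100,263.45 − $26,000.00 = $74,263.45

Interest = A - P = $74,263.45


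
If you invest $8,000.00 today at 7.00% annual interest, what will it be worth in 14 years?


Future value formula: FV = PV × (1 + r)^t
FV = $8,000.00 × (1 + 0.07)^14
FV = $8,000.00 × 2.578534
FV = $20,628.27

FV = PV × (1 + r)^t = $20,628.27


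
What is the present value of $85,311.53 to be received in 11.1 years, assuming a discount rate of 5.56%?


Present value formula: PV = FV / (1 + r)^t
PV = $85,311.53 / (1 + 0.0556)^11.1
PV = $85,311.53 / 1.82323704
PV = $46,791.24

PV = FV / (1 + r)^t = $46,791.24


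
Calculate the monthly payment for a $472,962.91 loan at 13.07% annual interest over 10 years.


Loan payment formula: PMT = PV × r / (1 − (1 + r)^(−n))
Monthly rate r = 0.1307/12 ≈ 0.01089167, n = 120 months
Denominator: 1 − (1 + 0.1307/12)^(−120) = 0.727450
PMT = $472,962.91 × (0.1307/12) / 0.727450
PMT = $7,081.39 per month

PMT = PV × r / (1-(1+r)^(-n)) = $7,081.39/month


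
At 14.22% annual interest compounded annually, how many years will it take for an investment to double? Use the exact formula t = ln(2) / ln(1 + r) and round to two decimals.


Doubling condition: (1 + r)^t = 2
Take ln of both sides: t × ln(1 + r) = ln(2)
t = ln(2) / ln(1 + r)
t = 0.693147 / 0.132956
t = 5.21

t = ln(2) / ln(1 + r) = 5.21 years


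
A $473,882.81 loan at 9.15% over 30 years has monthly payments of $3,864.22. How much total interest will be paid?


Total paid over the life of the loan = PMT × n.
Total paid = $3,864.22 × 360 = $1,391,119.20
Total interest = total paid − principal = $1,391,119.20 − $473,882.81 = $917,236.39

Total interest = (PMT × n) - PV = $917,236.39


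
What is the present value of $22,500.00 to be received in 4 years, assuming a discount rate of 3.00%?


Present value formula: PV = FV / (1 + r)^t
PV = $22,500.00 / (1 + 0.03)^4
PV = $22,500.00 / 1.125509
PV = $19,990.96

PV = FV / (1 + r)^t = $19,990.96


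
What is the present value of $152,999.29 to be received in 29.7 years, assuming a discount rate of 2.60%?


Present value formula: PV = FV / (1 + r)^t
PV = $152,999.29 / (1 + 0.026)^29.7
PV = $152,999.29 / 2.1432687
PV = $71,385.96

PV = FV / (1 + r)^t = $71,385.96


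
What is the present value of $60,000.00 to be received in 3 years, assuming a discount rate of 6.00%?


Present value formula: PV = FV / (1 + r)^t
PV = $60,000.00 / (1 + 0.06)^3
PV = $60,000.00 / 1.191016
PV = $50,377.16

PV = FV / (1 + r)^t = $50,377.16


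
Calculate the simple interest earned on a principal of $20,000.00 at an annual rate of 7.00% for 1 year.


Simple interest formula: I = P × r × t
I = $20,000.00 × 0.07 × 1
I = $1,400.00

I = P × r × t = $1,400.00


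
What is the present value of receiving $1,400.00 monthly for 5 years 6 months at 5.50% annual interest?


Present value of an ordinary annuity: PV = PMT × (1 − (1 + r)^(−n)) / r
Monthly rate r = 0.055/12 ≈ 0.00458333, n = 66
PV = $1,400.00 × (1 − (1 + 0.055/12)^(−66)) / (0.055/12)
PV = $1,400.00 × 56.840863
PV = $79,577.21

PV = PMT × (1-(1+r)^(-n))/r = $79,577.21


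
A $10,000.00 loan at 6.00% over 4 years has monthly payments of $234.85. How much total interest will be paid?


Total paid over the life of the loan = PMT × n.
Total paid = $234.85 × 48 = $11,272.80
Total interest = total paid − principal = $11,272.80 − $10,000.00 = $1,272.80

Total interest = (PMT × n) - PV = $1,272.80


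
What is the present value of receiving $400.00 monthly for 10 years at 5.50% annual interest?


Present value of an ordinary annuity: PV = PMT × (1 − (1 + r)^(−n)) / r
Monthly rate r = 0.055/12 ≈ 0.00458333, n = 120
PV = $400.00 × (1 − (1 + 0.055/12)^(−120)) / (0.055/12)
PV = $400.00 × 92.143582
PV = $36,857.43

PV = PMT × (1-(1+r)^(-n))/r = $36,857.43


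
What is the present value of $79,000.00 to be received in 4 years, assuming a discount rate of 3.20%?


Present value formula: PV = FV / (1 + r)^t
PV = $79,000.00 / (1 + 0.032)^4
PV = $79,000.00 / 1.13427612
PV = $69,647.94

PV = FV / (1 + r)^t = $69,647.94


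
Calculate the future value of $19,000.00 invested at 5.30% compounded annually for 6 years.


Compound interest formula: A = P(1 + r/n)^(nt)
A = $19,000.00 × (1 + 0.053/1)^(1 × 6)
Growth factor: (1 + 0.053/1)^6 = 1.36323343
A = $19,000.00 × 1.36323343
A = $25,901.44

A = P(1 + r/n)^(nt) = $25,901.44


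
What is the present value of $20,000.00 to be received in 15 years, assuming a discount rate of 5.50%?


Present value formula: PV = FV / (1 + r)^t
PV = $20,000.00 / (1 + 0.055)^15
PV = $20,000.00 / 2.232476
PV = $8,958.66

PV = FV / (1 + r)^t = $8,958.66


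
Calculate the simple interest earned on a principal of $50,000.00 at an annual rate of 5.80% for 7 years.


Simple interest formula: I = P × r × t
I = $50,000.00 × 0.058 × 7
I = $20,300.00

I = P × r × t = $20,300.00


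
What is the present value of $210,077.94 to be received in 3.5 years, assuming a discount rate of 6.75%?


Present value formula: PV = FV / (1 + r)^t
PV = $210,077.94 / (1 + 0.0675)^3.5
PV = $210,077.94 / 1.25686199
PV = $167,144.80

PV = FV / (1 + r)^t = $167,144.80


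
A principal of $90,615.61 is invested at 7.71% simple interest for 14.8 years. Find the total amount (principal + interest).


Total amount formula: A = P(1 + rt) = P + P·r·t
Interest: I = P × r × t = $90,615.61 × 0.0771 × 14.8 = $103,399.66
A = P + I = $90,615.61 + $103,399.66 = $194,015.27

A = P + I = P(1 + rt) = $194,015.27


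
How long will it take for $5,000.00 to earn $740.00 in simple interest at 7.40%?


Rearrange the simple interest formula for t:
I = P × r × t  ⇒  t = I / (P × r)
t = $740.00 / ($5,000.00 × 0.074)
t = 2

t = I/(P×r) = 2 years


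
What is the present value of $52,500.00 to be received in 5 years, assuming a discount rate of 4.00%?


Present value formula: PV = FV / (1 + r)^t
PV = $52,500.00 / (1 + 0.04)^5
PV = $52,500.00 / 1.216653
PV = $43,151.17

PV = FV / (1 + r)^t = $43,151.17


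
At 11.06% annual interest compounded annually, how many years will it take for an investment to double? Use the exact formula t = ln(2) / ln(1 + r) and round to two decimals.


Doubling condition: (1 + r)^t = 2
Take ln of both sides: t × ln(1 + r) = ln(2)
t = ln(2) / ln(1 + r)
t = 0.693147 / 0.104900
t = 6.61

t = ln(2) / ln(1 + r) = 6.61 years


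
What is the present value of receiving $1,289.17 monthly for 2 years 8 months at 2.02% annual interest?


Present value of an ordinary annuity: PV = PMT × (1 − (1 + r)^(−n)) / r
Monthly rate r = 0.0202/12 ≈ 0.00168333, n = 32
PV = $1,289.17 × (1 − (1 + 0.0202/12)^(−32)) / (0.0202/12)
PV = $1,289.17 × 31.127910
PV = $40,129.17

PV = PMT × (1-(1+r)^(-n))/r = $40,129.17


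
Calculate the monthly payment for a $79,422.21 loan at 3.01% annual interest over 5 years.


Loan payment formula: PMT = PV × r / (1 − (1 + r)^(−n))
Monthly rate r = 0.0301/12 ≈ 0.00250833, n = 60 months
Denominator: 1 − (1 + 0.0301/12)^(−60) = 0.139560
PMT = $79,422.21 × (0.0301/12) / 0.139560
PMT = $1,427.47 per month

PMT = PV × r / (1-(1+r)^(-n)) = $1,427.47/month


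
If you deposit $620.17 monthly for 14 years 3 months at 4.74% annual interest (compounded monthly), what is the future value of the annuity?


Future value of an ordinary annuity: FV = PMT × ((1 + r)^n − 1) / r
Monthly rate r = 0.0474/12 = 0.00395, n = 171
FV = $620.17 × ((1 + 0.0474/12)^171 − 1) / (0.0474/12)
FV = $620.17 × 243.621363
FV = $151,086.66

FV = PMT × ((1+r)^n - 1)/r = $151,086.66


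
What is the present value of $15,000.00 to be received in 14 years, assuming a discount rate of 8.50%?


Present value formula: PV = FV / (1 + r)^t
PV = $15,000.00 / (1 + 0.085)^14
PV = $15,000.00 / 3.133404
PV = $4,787.13

PV = FV / (1 + r)^t = $4,787.13


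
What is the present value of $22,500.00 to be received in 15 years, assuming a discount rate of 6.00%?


Present value formula: PV = FV / (1 + r)^t
PV = $22,500.00 / (1 + 0.06)^15
PV = $22,500.00 / 2.396558
PV = $9,388.46

PV = FV / (1 + r)^t = $9,388.46


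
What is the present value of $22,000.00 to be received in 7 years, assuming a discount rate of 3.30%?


Present value formula: PV = FV / (1 + r)^t
PV = $22,000.00 / (1 + 0.033)^7
PV = $22,000.00 / 1.255169
PV = $17,527.52

PV = FV / (1 + r)^t = $17,527.52


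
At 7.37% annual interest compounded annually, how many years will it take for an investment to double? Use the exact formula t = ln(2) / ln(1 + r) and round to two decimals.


Doubling condition: (1 + r)^t = 2
Take ln of both sides: t × ln(1 + r) = ln(2)
t = ln(2) / ln(1 + r)
t = 0.693147 / 0.071111
t = 9.75

t = ln(2) / ln(1 + r) = 9.75 years


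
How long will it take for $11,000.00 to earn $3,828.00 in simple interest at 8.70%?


Rearrange the simple interest formula for t:
I = P × r × t  ⇒  t = I / (P × r)
t = $3,828.00 / ($11,000.00 × 0.087)
t = 4

t = I/(P×r) = 4 years


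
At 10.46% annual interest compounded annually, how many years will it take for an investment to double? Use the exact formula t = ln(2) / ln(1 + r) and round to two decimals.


Doubling condition: (1 + r)^t = 2
Take ln of both sides: t × ln(1 + r) = ln(2)
t = ln(2) / ln(1 + r)
t = 0.693147 / 0.099483
t = 6.97

t = ln(2) / ln(1 + r) = 6.97 years


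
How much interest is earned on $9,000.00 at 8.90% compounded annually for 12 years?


Compound interest earned = final amount − principal.
A = P(1 + r/n)^(nt) = $9,000.00 × (1 + 0.089/1)^(1 × 12) = $25,036.70
Interest = A − P = $25,036.70 − $9,000.00 = $16,036.70

Interest = A - P = $16,036.70


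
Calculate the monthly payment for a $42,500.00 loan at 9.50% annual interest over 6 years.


Loan payment formula: PMT = PV × r / (1 − (1 + r)^(−n))
Monthly rate r = 0.095/12 ≈ 0.00791667, n = 72 months
Denominator: 1 − (1 + 0.095/12)^(−72) = 0.433204
PMT = $42,500.00 × (0.095/12) / 0.433204
PMT = $776.67 per month

PMT = PV × r / (1-(1+r)^(-n)) = $776.67/month


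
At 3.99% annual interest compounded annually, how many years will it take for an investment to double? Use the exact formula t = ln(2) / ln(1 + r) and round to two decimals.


Doubling condition: (1 + r)^t = 2
Take ln of both sides: t × ln(1 + r) = ln(2)
t = ln(2) / ln(1 + r)
t = 0.693147 / 0.039125
t = 17.72

t = ln(2) / ln(1 + r) = 17.72 years


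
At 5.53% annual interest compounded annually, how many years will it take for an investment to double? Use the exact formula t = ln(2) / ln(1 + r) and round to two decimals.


Doubling condition: (1 + r)^t = 2
Take ln of both sides: t × ln(1 + r) = ln(2)
t = ln(2) / ln(1 + r)
t = 0.693147 / 0.053825
t = 12.88

t = ln(2) / ln(1 + r) = 12.88 years


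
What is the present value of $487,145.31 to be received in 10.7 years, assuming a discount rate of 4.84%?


Present value formula: PV = FV / (1 + r)^t
PV = $487,145.31 / (1 + 0.0484)^10.7
PV = $487,145.31 / 1.6582081
PV = $293,778.15

PV = FV / (1 + r)^t = $293,778.15


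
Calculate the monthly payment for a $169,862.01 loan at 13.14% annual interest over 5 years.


Loan payment formula: PMT = PV × r / (1 − (1 + r)^(−n))
Monthly rate r = 0.1314/12 = 0.01095, n = 60 months
Denominator: 1 − (1 + 0.1314/12)^(−60) = 0.479741
PMT = $169,862.01 × (0.1314/12) / 0.479741
PMT = $3,877.07 per month

PMT = PV × r / (1-(1+r)^(-n)) = $3,877.07/month


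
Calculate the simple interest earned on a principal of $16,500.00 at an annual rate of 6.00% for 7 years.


Simple interest formula: I = P × r × t
I = $16,500.00 × 0.06 × 7
I = $6,930.00

I = P × r × t = $6,930.00


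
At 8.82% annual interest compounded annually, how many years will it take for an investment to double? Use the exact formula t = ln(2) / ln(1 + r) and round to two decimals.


Doubling condition: (1 + r)^t = 2
Take ln of both sides: t × ln(1 + r) = ln(2)
t = ln(2) / ln(1 + r)
t = 0.693147 / 0.084525
t = 8.20

t = ln(2) / ln(1 + r) = 8.20 years


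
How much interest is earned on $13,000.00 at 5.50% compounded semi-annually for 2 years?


Compound interest earned = final amount − principal.
A = P(1 + r/n)^(nt) = $13,000.00 × (1 + 0.055/2)^(2 × 2) = $14,490.08
Interest = A − P = $14,490.08 − $13,000.00 = $1,490.08

Interest = A - P = $1,490.08


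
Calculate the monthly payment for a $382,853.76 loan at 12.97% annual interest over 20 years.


Loan payment formula: PMT = PV × r / (1 − (1 + r)^(−n))
Monthly rate r = 0.1297/12 ≈ 0.01080833, n = 240 months
Denominator: 1 − (1 + 0.1297/12)^(−240) = 0.924232
PMT = $382,853.76 × (0.1297/12) / 0.924232
PMT = $4,477.24 per month

PMT = PV × r / (1-(1+r)^(-n)) = $4,477.24/month


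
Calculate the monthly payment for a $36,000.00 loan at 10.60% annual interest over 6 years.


Loan payment formula: PMT = PV × r / (1 − (1 + r)^(−n))
Monthly rate r = 0.106/12 ≈ 0.00883333, n = 72 months
Denominator: 1 − (1 + 0.106/12)^(−72) = 0.469114
PMT = $36,000.00 × (0.106/12) / 0.469114
PMT = $677.87 per month

PMT = PV × r / (1-(1+r)^(-n)) = $677.87/month


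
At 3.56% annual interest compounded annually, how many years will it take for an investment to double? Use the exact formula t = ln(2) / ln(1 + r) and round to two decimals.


Doubling condition: (1 + r)^t = 2
Take ln of both sides: t × ln(1 + r) = ln(2)
t = ln(2) / ln(1 + r)
t = 0.693147 / 0.034981
t = 19.81

t = ln(2) / ln(1 + r) = 19.81 years


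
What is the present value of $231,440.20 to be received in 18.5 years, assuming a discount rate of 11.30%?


Present value formula: PV = FV / (1 + r)^t
PV = $231,440.20 / (1 + 0.113)^18.5
PV = $231,440.20 / 7.247038
PV = $31,935.83

PV = FV / (1 + r)^t = $31,935.83


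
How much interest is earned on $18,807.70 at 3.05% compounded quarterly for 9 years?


Compound interest earned = final amount − principal.
A = P(1 + r/n)^(nt) = $18,807.70 × (1 + 0.0305/4)^(4 × 9) = $24,722.78
Interest = A − P = $24,722.78 − $18,807.70 = $5,915.08

Interest = A - P = $5,915.08


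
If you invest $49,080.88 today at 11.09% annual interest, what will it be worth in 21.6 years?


Future value formula: FV = PV × (1 + r)^t
FV = $49,080.88 × (1 + 0.1109)^21.6
FV = $49,080.88 × 9.6957025
FV = $475,873.61

FV = PV × (1 + r)^t = $475,873.61


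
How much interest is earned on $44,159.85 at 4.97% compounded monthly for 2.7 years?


Compound interest earned = final amount − principal.
A = P(1 + r/n)^(nt) = $44,159.85 × (1 + 0.0497/12)^(12 × 2.7) = $50,487.66
Interest = A − P = $50,487.66 − $44,159.85 = $6,327.81

Interest = A - P = $6,327.81


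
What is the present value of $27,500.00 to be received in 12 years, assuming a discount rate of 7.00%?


Present value formula: PV = FV / (1 + r)^t
PV = $27,500.00 / (1 + 0.07)^12
PV = $27,500.00 / 2.252192
PV = $12,210.33

PV = FV / (1 + r)^t = $12,210.33


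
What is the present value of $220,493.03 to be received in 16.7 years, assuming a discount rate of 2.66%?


Present value formula: PV = FV / (1 + r)^t
PV = $220,493.03 / (1 + 0.0266)^16.7
PV = $220,493.03 / 1.5502475
PV = $142,230.86

PV = FV / (1 + r)^t = $142,230.86


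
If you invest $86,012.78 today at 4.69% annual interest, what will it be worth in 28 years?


Future value formula: FV = PV × (1 + r)^t
FV = $86,012.78 × (1 + 0.0469)^28
FV = $86,012.78 × 3.6086569
FV = $310,390.61

FV = PV × (1 + r)^t = $310,390.61


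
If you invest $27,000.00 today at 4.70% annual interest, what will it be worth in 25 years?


Future value formula: FV = PV × (1 + r)^t
FV = $27,000.00 × (1 + 0.047)^25
FV = $27,000.00 × 3.1525867
FV = $85,119.84

FV = PV × (1 + r)^t = $85,119.84


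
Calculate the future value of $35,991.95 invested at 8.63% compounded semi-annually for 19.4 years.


Compound interest formula: A = P(1 + r/n)^(nt)
A = $35,991.95 × (1 + 0.0863/2)^(2 × 19.4)
Growth factor: (1 + 0.0863/2)^38.8 = 5.1505592
A = $35,991.95 × 5.1505592
A = $185,378.67

A = P(1 + r/n)^(nt) = $185,378.67


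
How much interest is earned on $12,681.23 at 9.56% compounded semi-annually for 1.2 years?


Compound interest earned = final amount − principal.
A = P(1 + r/n)^(nt) = $12,681.23 × (1 + 0.0956/2)^(2 × 1.2) = $14,185.01
Interest = A − P = $14,185.01 − $12,681.23 = $1,503.78

Interest = A - P = $1,503.78


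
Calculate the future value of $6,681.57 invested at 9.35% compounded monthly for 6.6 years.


Compound interest formula: A = P(1 + r/n)^(nt)
A = $6,681.57 × (1 + 0.0935/12)^(12 × 6.6)
Growth factor: (1 + 0.0935/12)^79.2 = 1.8491171
A = $6,681.57 × 1.8491171
A = $12,355.01

A = P(1 + r/n)^(nt) = $12,355.01


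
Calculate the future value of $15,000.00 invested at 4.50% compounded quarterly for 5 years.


Compound interest formula: A = P(1 + r/n)^(nt)
A = $15,000.00 × (1 + 0.045/4)^(4 × 5)
Growth factor: (1 + 0.045/4)^20 = 1.2507505
A = $15,000.00 × 1.2507505
A = $18,761.26

A = P(1 + r/n)^(nt) = $18,761.26


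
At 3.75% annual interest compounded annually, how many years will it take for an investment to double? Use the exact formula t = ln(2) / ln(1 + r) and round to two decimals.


Doubling condition: (1 + r)^t = 2
Take ln of both sides: t × ln(1 + r) = ln(2)
t = ln(2) / ln(1 + r)
t = 0.693147 / 0.036814
t = 18.83

t = ln(2) / ln(1 + r) = 18.83 years


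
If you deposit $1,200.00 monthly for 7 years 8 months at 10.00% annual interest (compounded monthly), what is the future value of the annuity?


Future value of an ordinary annuity: FV = PMT × ((1 + r)^n − 1) / r
Monthly rate r = 0.1/12 ≈ 0.00833333, n = 92
FV = $1,200.00 × ((1 + 0.1/12)^92 − 1) / (0.1/12)
FV = $1,200.00 × 137.490185
FV = $164,988.22

FV = PMT × ((1+r)^n - 1)/r = $164,988.22


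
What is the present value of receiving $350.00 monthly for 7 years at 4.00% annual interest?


Present value of an ordinary annuity: PV = PMT × (1 − (1 + r)^(−n)) / r
Monthly rate r = 0.04/12 ≈ 0.00333333, n = 84
PV = $350.00 × (1 − (1 + 0.04/12)^(−84)) / (0.04/12)
PV = $350.00 × 73.159278
PV = $25,605.75

PV = PMT × (1-(1+r)^(-n))/r = $25,605.75


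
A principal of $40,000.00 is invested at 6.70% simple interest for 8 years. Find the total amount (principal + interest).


Total amount formula: A = P(1 + rt) = P + P·r·t
Interest: I = P × r × t = $40,000.00 × 0.067 × 8 = $21,440.00
A = P + I = $40,000.00 + $21,440.00 = $61,440.00

A = P + I = P(1 + rt) = $61,440.00


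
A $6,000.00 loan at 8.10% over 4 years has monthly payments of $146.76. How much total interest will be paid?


Total paid over the life of the loan = PMT × n.
Total paid = $146.76 × 48 = $7,044.48
Total interest = total paid − principal = $7,044.48 − $6,000.00 = $1,044.48

Total interest = (PMT × n) - PV = $1,044.48


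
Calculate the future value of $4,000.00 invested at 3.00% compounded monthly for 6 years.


Compound interest formula: A = P(1 + r/n)^(nt)
A = $4,000.00 × (1 + 0.03/12)^(12 × 6)
Growth factor: (1 + 0.03/12)^72 = 1.196948
A = $4,000.00 × 1.196948
A = $4,787.79

A = P(1 + r/n)^(nt) = $4,787.79


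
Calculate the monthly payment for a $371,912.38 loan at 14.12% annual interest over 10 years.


Loan payment formula: PMT = PV × r / (1 − (1 + r)^(−n))
Monthly rate r = 0.1412/12 ≈ 0.01176667, n = 120 months
Denominator: 1 − (1 + 0.1412/12)^(−120) = 0.7543278
PMT = $371,912.38 × (0.1412/12) / 0.7543278
PMT = $5,801.42 per month

PMT = PV × r / (1-(1+r)^(-n)) = $5,801.42/month


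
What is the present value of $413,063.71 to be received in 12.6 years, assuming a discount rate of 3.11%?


Present value formula: PV = FV / (1 + r)^t
PV = $413,063.71 / (1 + 0.0311)^12.6
PV = $413,063.71 / 1.47092292
PV = $280,819.41

PV = FV / (1 + r)^t = $280,819.41


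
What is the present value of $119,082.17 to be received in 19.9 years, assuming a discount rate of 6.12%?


Present value formula: PV = FV / (1 + r)^t
PV = $119,082.17 / (1 + 0.0612)^19.9
PV = $119,082.17 / 3.261107
PV = $36,515.87

PV = FV / (1 + r)^t = $36,515.87


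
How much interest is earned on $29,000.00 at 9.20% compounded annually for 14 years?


Compound interest earned = final amount − principal.
A = P(1 + r/n)^(nt) = $29,000.00 × (1 + 0.092/1)^(1 × 14) = $99,429.43
Interest = A − P = $99,429.43 − $29,000.00 = $70,429.43

Interest = A - P = $70,429.43


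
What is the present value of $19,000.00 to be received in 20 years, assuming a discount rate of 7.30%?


Present value formula: PV = FV / (1 + r)^t
PV = $19,000.00 / (1 + 0.073)^20
PV = $19,000.00 / 4.092554
PV = $4,642.58

PV = FV / (1 + r)^t = $4,642.58


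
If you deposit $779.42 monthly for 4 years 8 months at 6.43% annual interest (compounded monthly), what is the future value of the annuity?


Future value of an ordinary annuity: FV = PMT × ((1 + r)^n − 1) / r
Monthly rate r = 0.0643/12 ≈ 0.00535833, n = 56
FV = $779.42 × ((1 + 0.0643/12)^56 − 1) / (0.0643/12)
FV = $779.42 × 65.107527
FV = $50,746.11

FV = PMT × ((1+r)^n - 1)/r = $50,746.11


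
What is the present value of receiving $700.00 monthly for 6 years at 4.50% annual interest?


Present value of an ordinary annuity: PV = PMT × (1 − (1 + r)^(−n)) / r
Monthly rate r = 0.045/12 = 0.00375, n = 72
PV = $700.00 × (1 − (1 + 0.045/12)^(−72)) / (0.045/12)
PV = $700.00 × 62.995976
PV = $44,097.18

PV = PMT × (1-(1+r)^(-n))/r = $44,097.18


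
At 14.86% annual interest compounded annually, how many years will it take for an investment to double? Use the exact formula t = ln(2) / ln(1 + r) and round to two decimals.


Doubling condition: (1 + r)^t = 2
Take ln of both sides: t × ln(1 + r) = ln(2)
t = ln(2) / ln(1 + r)
t = 0.693147 / 0.138544
t = 5.00

t = ln(2) / ln(1 + r) = 5.00 years


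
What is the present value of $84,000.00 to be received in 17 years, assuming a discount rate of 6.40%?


Present value formula: PV = FV / (1 + r)^t
PV = $84,000.00 / (1 + 0.064)^17
PV = $84,000.00 / 2.870831
PV = $29,259.82

PV = FV / (1 + r)^t = $29,259.82


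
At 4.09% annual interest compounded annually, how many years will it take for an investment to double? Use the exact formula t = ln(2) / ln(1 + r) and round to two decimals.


Doubling condition: (1 + r)^t = 2
Take ln of both sides: t × ln(1 + r) = ln(2)
t = ln(2) / ln(1 + r)
t = 0.693147 / 0.040086
t = 17.29

t = ln(2) / ln(1 + r) = 17.29 years


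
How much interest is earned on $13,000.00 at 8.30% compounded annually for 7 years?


Compound interest earned = final amount − principal.
A = P(1 + r/n)^(nt) = $13,000.00 × (1 + 0.083/1)^(1 × 7) = $22,716.56
Interest = A − P = $22,716.56 − $13,000.00 = $9,716.56

Interest = A - P = $9,716.56


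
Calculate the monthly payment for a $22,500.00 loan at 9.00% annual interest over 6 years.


Loan payment formula: PMT = PV × r / (1 − (1 + r)^(−n))
Monthly rate r = 0.09/12 = 0.0075, n = 72 months
Denominator: 1 − (1 + 0.09/12)^(−72) = 0.416076
PMT = $22,500.00 × (0.09/12) / 0.416076
PMT = $405.57 per month

PMT = PV × r / (1-(1+r)^(-n)) = $405.57/month


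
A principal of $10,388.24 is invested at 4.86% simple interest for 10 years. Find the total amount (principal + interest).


Total amount formula: A = P(1 + rt) = P + P·r·t
Interest: I = P × r × t = $10,388.24 × 0.0486 × 10 = $5,048.68
A = P + I = $10,388.24 + $5,048.68 = $15,436.92

A = P + I = P(1 + rt) = $15,436.92


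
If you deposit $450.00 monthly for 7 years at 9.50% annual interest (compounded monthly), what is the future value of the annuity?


Future value of an ordinary annuity: FV = PMT × ((1 + r)^n − 1) / r
Monthly rate r = 0.095/12 ≈ 0.00791667, n = 84
FV = $450.00 × ((1 + 0.095/12)^84 − 1) / (0.095/12)
FV = $450.00 × 118.661756
FV = $53,397.79

FV = PMT × ((1+r)^n - 1)/r = $53,397.79


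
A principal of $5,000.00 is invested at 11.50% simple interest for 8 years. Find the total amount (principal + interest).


Total amount formula: A = P(1 + rt) = P + P·r·t
Interest: I = P × r × t = $5,000.00 × 0.115 × 8 = $4,600.00
A = P + I = $5,000.00 + $4,600.00 = $9,600.00

A = P + I = P(1 + rt) = $9,600.00


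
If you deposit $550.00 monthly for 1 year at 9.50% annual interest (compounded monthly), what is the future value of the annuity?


Future value of an ordinary annuity: FV = PMT × ((1 + r)^n − 1) / r
Monthly rate r = 0.095/12 ≈ 0.00791667, n = 12
FV = $550.00 × ((1 + 0.095/12)^12 − 1) / (0.095/12)
FV = $550.00 × 12.536537
FV = $6,895.10

FV = PMT × ((1+r)^n - 1)/r = $6,895.10


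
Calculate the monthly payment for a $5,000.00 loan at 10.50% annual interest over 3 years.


Loan payment formula: PMT = PV × r / (1 − (1 + r)^(−n))
Monthly rate r = 0.105/12 = 0.00875, n = 36 months
Denominator: 1 − (1 + 0.105/12)^(−36) = 0.269211
PMT = $5,000.00 × (0.105/12) / 0.269211
PMT = $162.51 per month

PMT = PV × r / (1-(1+r)^(-n)) = $162.51/month


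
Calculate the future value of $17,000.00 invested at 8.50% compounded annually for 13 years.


Compound interest formula: A = P(1 + r/n)^(nt)
A = $17,000.00 × (1 + 0.085/1)^(1 × 13)
Growth factor: (1 + 0.085/1)^13 = 2.8879296
A = $17,000.00 × 2.8879296
A = $49,094.80

A = P(1 + r/n)^(nt) = $49,094.80


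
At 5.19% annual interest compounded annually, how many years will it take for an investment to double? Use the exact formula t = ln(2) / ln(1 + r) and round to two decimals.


Doubling condition: (1 + r)^t = 2
Take ln of both sides: t × ln(1 + r) = ln(2)
t = ln(2) / ln(1 + r)
t = 0.693147 / 0.050598
t = 13.70

t = ln(2) / ln(1 + r) = 13.70 years


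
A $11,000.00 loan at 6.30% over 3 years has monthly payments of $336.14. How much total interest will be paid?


Total paid over the life of the loan = PMT × n.
Total paid = $336.14 × 36 = $12,101.04
Total interest = total paid − principal = $12,101.04 − $11,000.00 = $1,101.04

Total interest = (PMT × n) - PV = $1,101.04


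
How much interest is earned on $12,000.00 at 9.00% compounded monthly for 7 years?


Compound interest earned = final amount − principal.
A = P(1 + r/n)^(nt) = $12,000.00 × (1 + 0.09/12)^(12 × 7) = $22,478.42
Interest = A − P = $22,478.42 − $12,000.00 = $10,478.42

Interest = A - P = $10,478.42


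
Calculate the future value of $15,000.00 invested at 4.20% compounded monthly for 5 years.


Compound interest formula: A = P(1 + r/n)^(nt)
A = $15,000.00 × (1 + 0.042/12)^(12 × 5)
Growth factor: (1 + 0.042/12)^60 = 1.233226
A = $15,000.00 × 1.233226
A = $18,498.39

A = P(1 + r/n)^(nt) = $18,498.39


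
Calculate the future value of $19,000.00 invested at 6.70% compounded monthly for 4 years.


Compound interest formula: A = P(1 + r/n)^(nt)
A = $19,000.00 × (1 + 0.067/12)^(12 × 4)
Growth factor: (1 + 0.067/12)^48 = 1.306373
A = $19,000.00 × 1.306373
A = $24,821.09

A = P(1 + r/n)^(nt) = $24,821.09


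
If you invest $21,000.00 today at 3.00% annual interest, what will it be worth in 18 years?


Future value formula: FV = PV × (1 + r)^t
FV = $21,000.00 × (1 + 0.03)^18
FV = $21,000.00 × 1.702433
FV = $35,751.09

FV = PV × (1 + r)^t = $35,751.09


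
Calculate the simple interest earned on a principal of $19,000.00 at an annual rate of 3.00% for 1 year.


Simple interest formula: I = P × r × t
I = $19,000.00 × 0.03 × 1
I = $570.00

I = P × r × t = $570.00


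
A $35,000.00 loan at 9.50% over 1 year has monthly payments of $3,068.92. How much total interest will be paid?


Total paid over the life of the loan = PMT × n.
Total paid = $3,068.92 × 12 = $36,827.04
Total interest = total paid − principal = $36,827.04 − $35,000.00 = $1,827.04

Total interest = (PMT × n) - PV = $1,827.04


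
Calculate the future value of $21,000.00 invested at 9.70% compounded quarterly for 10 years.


Compound interest formula: A = P(1 + r/n)^(nt)
A = $21,000.00 × (1 + 0.097/4)^(4 × 10)
Growth factor: (1 + 0.097/4)^40 = 2.6075876
A = $21,000.00 × 2.6075876
A = $54,759.34

A = P(1 + r/n)^(nt) = $54,759.34


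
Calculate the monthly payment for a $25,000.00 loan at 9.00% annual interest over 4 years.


Loan payment formula: PMT = PV × r / (1 − (1 + r)^(−n))
Monthly rate r = 0.09/12 = 0.0075, n = 48 months
Denominator: 1 − (1 + 0.09/12)^(−48) = 0.301386
PMT = $25,000.00 × (0.09/12) / 0.301386
PMT = $622.13 per month

PMT = PV × r / (1-(1+r)^(-n)) = $622.13/month


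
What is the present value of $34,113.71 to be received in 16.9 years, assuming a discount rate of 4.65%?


Present value formula: PV = FV / (1 + r)^t
PV = $34,113.71 / (1 + 0.0465)^16.9
PV = $34,113.71 / 2.155723
PV = $15,824.72

PV = FV / (1 + r)^t = $15,824.72


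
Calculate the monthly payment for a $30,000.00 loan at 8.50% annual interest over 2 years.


Loan payment formula: PMT = PV × r / (1 − (1 + r)^(−n))
Monthly rate r = 0.085/12 ≈ 0.00708333, n = 24 months
Denominator: 1 − (1 + 0.085/12)^(−24) = 0.155829
PMT = $30,000.00 × (0.085/12) / 0.155829
PMT = $1,363.67 per month

PMT = PV × r / (1-(1+r)^(-n)) = $1,363.67/month


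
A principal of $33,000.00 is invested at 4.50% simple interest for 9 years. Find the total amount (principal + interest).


Total amount formula: A = P(1 + rt) = P + P·r·t
Interest: I = P × r × t = $33,000.00 × 0.045 × 9 = $13,365.00
A = P + I = $33,000.00 + $13,365.00 = $46,365.00

A = P + I = P(1 + rt) = $46,365.00


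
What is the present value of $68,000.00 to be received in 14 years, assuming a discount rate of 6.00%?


Present value formula: PV = FV / (1 + r)^t
PV = $68,000.00 / (1 + 0.06)^14
PV = $68,000.00 / 2.26090396
PV = $30,076.47

PV = FV / (1 + r)^t = $30,076.47


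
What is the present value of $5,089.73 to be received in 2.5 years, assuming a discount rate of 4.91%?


Present value formula: PV = FV / (1 + r)^t
PV = $5,089.73 / (1 + 0.0491)^2.5
PV = $5,089.73 / 1.127307
PV = $4,514.95

PV = FV / (1 + r)^t = $4,514.95


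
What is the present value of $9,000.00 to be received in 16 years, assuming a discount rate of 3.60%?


Present value formula: PV = FV / (1 + r)^t
PV = $9,000.00 / (1 + 0.036)^16
PV = $9,000.00 / 1.760987
PV = $5,110.77

PV = FV / (1 + r)^t = $5,110.77


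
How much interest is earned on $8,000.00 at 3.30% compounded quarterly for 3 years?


Compound interest earned = final amount − principal.
A = P(1 + r/n)^(nt) = $8,000.00 × (1 + 0.033/4)^(4 × 3) = $8,828.94
Interest = A − P = $8,828.94 − $8,000.00 = $828.94

Interest = A - P = $828.94
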